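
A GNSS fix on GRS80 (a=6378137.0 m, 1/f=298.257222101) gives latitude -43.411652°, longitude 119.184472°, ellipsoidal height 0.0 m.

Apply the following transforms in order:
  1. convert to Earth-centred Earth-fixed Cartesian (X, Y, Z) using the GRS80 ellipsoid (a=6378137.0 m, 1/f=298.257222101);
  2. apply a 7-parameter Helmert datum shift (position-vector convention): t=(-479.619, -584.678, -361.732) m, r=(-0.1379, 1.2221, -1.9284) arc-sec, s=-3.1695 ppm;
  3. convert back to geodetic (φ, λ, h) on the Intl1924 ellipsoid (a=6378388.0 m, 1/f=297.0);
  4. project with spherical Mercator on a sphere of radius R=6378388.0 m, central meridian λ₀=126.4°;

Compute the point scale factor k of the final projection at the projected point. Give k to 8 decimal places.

start: φ=-43.411652°, λ=119.184472°, h=0.000 m
→ ECEF (a=6378137.000, f=1/298.257222101): X=-2262884.7932, Y=4051533.5506, Z=-4360836.5694
→ Helmert 7p (PV): X=-2263345.1992, Y=4050954.2718, Z=-4361173.7811
→ geod (Bowring, a=6378388.000): φ=-43.41641716°, λ=119.19292283°, h=-180.4221 m
→ into merc (λ₀=126.4°): φ=-43.41641716°, λ−λ₀=-7.20707717°
scale k = 1.37669412

1.37669412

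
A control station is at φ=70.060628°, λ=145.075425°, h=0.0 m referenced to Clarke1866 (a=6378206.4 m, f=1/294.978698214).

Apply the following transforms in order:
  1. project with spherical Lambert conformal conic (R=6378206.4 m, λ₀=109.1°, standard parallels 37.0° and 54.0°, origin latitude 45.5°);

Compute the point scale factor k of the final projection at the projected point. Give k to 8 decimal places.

start: φ=70.060628°, λ=145.075425°, h=0.000 m
→ into lcc (λ₀=109.1°): φ=70.06062800°, λ−λ₀=35.97542500°
scale k = 1.11026351

1.11026351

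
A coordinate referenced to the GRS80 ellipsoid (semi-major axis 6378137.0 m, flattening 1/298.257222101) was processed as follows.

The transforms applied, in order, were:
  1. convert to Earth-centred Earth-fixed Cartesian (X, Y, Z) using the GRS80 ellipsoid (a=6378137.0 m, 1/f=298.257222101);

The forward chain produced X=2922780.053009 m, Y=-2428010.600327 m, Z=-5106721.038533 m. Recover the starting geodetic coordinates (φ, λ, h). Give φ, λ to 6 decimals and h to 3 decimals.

start: X=2922780.0530, Y=-2428010.6003, Z=-5106721.0385 m
→ geod (Bowring, a=6378137.000): φ=-53.53254500°, λ=-39.71707600°, h=907.5970 m

φ=-53.532545°, λ=-39.717076°, h=907.597 m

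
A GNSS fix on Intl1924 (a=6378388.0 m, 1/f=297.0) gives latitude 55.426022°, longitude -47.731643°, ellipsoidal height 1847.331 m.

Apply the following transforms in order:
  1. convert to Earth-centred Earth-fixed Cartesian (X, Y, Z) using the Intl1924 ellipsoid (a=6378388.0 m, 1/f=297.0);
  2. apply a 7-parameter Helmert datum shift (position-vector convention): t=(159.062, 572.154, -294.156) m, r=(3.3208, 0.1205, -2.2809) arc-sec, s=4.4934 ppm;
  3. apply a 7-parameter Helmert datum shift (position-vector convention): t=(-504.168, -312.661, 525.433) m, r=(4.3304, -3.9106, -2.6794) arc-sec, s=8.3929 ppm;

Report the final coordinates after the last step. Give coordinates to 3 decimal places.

X=2440316.604 m, Y=-2685399.861 m, Z=5230314.597 m

start: φ=55.426022°, λ=-47.731643°, h=1847.331 m
→ ECEF (a=6378388.000, f=1/297.0): X=2440790.9255, Y=-2685372.0546, Z=5230070.6767
→ Helmert 7p (PV): X=2440934.3151, Y=-2684923.1606, Z=5229755.3618
→ Helmert 7p (PV): X=2440316.6035, Y=-2685399.8605, Z=5230314.5972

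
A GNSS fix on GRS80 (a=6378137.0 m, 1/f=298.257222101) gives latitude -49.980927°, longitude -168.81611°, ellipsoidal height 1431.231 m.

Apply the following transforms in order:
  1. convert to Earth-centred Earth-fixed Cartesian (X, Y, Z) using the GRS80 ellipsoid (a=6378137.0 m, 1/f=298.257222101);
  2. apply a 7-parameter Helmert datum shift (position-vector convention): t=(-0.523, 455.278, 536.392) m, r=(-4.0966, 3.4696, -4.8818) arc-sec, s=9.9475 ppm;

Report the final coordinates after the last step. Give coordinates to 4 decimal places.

X=-4032492.8600 m, Y=-796802.7279 m, Z=-4861949.5082 m

start: φ=-49.980927°, λ=-168.816110°, h=1431.231 m
→ ECEF (a=6378137.000, f=1/298.257222101): X=-4032351.5623, Y=-797248.9375, Z=-4862521.1937
→ Helmert 7p (PV): X=-4032492.8600, Y=-796802.7279, Z=-4861949.5082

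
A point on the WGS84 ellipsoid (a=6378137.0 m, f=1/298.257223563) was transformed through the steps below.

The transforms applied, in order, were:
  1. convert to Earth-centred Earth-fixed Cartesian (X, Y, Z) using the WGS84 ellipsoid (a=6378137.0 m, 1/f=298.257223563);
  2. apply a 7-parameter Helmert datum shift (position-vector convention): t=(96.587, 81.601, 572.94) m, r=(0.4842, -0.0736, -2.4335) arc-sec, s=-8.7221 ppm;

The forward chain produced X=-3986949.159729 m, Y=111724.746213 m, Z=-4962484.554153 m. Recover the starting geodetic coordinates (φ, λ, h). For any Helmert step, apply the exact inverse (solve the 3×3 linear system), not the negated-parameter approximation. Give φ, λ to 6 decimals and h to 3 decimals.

φ=-51.400270°, λ=178.396897°, h=2113.721 m

start: X=-3986949.1597, Y=111724.7462, Z=-4962484.5542 m
→ Helmert⁻¹: X=-3987083.6099, Y=111585.4289, Z=-4963099.6221
→ geod (Bowring, a=6378137.000): φ=-51.40027000°, λ=178.39689700°, h=2113.7210 m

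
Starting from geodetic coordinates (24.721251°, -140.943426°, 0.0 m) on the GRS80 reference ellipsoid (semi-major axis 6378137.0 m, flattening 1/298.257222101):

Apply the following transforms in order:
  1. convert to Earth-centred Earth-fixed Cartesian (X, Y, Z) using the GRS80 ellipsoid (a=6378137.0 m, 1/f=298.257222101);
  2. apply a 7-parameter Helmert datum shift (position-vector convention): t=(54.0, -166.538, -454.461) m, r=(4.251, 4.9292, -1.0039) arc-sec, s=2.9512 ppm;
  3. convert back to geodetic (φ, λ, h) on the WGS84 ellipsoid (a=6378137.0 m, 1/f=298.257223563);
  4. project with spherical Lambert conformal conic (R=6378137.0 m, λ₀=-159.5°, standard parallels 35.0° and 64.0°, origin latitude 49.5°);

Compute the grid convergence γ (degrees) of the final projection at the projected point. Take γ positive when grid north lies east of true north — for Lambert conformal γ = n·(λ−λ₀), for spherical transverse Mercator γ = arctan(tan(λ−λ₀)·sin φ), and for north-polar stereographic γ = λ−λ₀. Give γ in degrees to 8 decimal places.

14.27055395

start: φ=24.721251°, λ=-140.943426°, h=0.000 m
→ ECEF (a=6378137.000, f=1/298.257222101): X=-4501507.0669, Y=-3652613.9175, Z=2651058.5345
→ Helmert 7p (PV): X=-4501420.7755, Y=-3652823.9630, Z=2650644.1936
→ geod (Bowring, a=6378137.000): φ=24.71760645°, λ=-140.94127655°, h=-113.9110 m
→ into lcc (λ₀=-159.5°): φ=24.71760645°, λ−λ₀=18.55872345°
convergence γ = 14.27055395°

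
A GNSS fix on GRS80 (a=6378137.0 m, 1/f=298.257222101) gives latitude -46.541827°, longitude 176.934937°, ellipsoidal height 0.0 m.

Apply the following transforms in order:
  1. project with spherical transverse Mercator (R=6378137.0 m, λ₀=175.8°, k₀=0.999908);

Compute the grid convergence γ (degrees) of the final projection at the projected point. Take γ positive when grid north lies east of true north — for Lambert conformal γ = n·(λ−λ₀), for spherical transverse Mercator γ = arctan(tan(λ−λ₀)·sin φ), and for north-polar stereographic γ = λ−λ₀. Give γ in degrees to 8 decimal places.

start: φ=-46.541827°, λ=176.934937°, h=0.000 m
→ into tm (λ₀=175.8°): φ=-46.54182700°, λ−λ₀=1.13493700°
convergence γ = -0.82387529°

-0.82387529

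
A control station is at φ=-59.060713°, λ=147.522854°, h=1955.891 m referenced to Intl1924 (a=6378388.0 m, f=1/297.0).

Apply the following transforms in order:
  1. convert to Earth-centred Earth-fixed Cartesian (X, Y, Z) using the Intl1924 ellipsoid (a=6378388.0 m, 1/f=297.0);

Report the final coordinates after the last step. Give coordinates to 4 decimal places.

start: φ=-59.060713°, λ=147.522854°, h=1955.891 m
→ ECEF (a=6378388.000, f=1/297.0): X=-2774165.6145, Y=1765783.1506, Z=-5449210.2006

X=-2774165.6145 m, Y=1765783.1506 m, Z=-5449210.2006 m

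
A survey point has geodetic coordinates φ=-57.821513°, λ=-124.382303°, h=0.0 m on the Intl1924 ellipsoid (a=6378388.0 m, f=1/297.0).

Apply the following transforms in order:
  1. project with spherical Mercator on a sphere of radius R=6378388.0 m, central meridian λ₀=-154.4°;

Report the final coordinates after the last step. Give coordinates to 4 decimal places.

start: φ=-57.821513°, λ=-124.382303°, h=0.000 m
→ merc (R=6378388.0, λ₀=-154.4°): E=3341686.2456, N=-7930228.1488

E=3341686.2456 m, N=-7930228.1488 m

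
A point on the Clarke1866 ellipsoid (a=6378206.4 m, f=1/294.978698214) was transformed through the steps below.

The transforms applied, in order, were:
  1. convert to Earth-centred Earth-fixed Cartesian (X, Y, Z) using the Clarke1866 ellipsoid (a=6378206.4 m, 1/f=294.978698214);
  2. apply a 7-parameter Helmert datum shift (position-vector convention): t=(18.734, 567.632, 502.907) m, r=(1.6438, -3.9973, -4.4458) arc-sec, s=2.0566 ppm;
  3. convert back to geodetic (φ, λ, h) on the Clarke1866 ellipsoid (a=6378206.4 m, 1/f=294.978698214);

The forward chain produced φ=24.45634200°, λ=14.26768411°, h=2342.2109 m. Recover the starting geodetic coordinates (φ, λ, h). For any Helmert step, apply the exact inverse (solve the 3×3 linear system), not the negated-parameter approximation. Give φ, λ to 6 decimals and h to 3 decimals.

start: φ=24.456342°, λ=14.267684°, h=2342.211 m
→ ECEF (a=6378206.400, f=1/294.978698214): X=5632182.8975, Y=1432242.8529, Z=2625195.0484
→ Helmert⁻¹: X=5632172.5820, Y=1431814.5876, Z=2624566.1843
→ geod (Bowring, a=6378206.400): φ=24.45160700°, λ=14.26361700°, h=1976.7190 m

φ=24.451607°, λ=14.263617°, h=1976.719 m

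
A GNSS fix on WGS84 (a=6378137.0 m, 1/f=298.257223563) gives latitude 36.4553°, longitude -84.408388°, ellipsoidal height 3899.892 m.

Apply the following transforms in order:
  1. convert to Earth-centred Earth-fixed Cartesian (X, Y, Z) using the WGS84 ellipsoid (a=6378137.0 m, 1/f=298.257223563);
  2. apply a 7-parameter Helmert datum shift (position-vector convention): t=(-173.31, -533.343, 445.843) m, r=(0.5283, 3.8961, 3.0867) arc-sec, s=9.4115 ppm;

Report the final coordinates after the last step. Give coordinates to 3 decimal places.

X=500735.999 m, Y=-5115406.923 m, Z=3771722.130 m

start: φ=36.455300°, λ=-84.408388°, h=3899.892 m
→ ECEF (a=6378137.000, f=1/298.257223563): X=500756.8180, Y=-5114823.2767, Z=3771263.3530
→ Helmert 7p (PV): X=500735.9990, Y=-5115406.9234, Z=3771722.1299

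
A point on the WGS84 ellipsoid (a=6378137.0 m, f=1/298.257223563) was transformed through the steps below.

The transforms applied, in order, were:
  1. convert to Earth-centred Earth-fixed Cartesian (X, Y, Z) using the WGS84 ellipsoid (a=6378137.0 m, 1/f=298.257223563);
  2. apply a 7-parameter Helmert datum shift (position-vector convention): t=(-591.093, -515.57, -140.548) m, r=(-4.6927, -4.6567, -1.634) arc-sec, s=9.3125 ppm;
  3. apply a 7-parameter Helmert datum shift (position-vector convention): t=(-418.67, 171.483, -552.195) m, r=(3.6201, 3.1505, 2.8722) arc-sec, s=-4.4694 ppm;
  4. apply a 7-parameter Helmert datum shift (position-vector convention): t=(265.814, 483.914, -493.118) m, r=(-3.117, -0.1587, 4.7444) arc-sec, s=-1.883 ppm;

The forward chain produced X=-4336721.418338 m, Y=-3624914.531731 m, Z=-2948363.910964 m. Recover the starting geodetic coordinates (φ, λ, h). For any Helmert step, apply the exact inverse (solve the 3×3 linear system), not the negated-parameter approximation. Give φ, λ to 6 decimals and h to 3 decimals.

start: X=-4336721.4183, Y=-3624914.5317, Z=-2948363.9110 m
→ Helmert⁻¹: X=-4337081.0535, Y=-3625260.9650, Z=-2947927.7905
→ Helmert⁻¹: X=-4336687.2308, Y=-3625439.9929, Z=-2947391.3782
→ Helmert⁻¹: X=-4336093.5798, Y=-3624857.9645, Z=-2947207.9598
→ geod (Bowring, a=6378137.000): φ=-27.69904300°, λ=-140.10528100°, h=410.8960 m

φ=-27.699043°, λ=-140.105281°, h=410.896 m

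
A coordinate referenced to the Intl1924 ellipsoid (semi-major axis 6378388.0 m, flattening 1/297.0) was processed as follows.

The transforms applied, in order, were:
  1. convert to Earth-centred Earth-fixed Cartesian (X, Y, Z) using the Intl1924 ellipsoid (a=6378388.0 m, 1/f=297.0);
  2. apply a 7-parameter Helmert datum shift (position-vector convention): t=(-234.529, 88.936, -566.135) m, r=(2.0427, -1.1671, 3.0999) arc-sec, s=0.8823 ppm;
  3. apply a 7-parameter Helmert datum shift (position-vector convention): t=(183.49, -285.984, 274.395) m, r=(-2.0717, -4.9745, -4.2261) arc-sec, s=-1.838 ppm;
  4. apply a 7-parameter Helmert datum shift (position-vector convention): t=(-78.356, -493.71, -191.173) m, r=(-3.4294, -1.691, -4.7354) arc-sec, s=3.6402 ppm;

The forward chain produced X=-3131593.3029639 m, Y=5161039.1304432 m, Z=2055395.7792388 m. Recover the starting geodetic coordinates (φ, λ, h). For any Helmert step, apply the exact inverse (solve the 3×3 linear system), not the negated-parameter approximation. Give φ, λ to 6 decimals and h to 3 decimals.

start: X=-3131593.3030, Y=5161039.1304, Z=2055395.7792 m
→ Helmert⁻¹: X=-3131605.1896, Y=5161407.9782, Z=2055690.9576
→ Helmert⁻¹: X=-3131850.6170, Y=5161618.6361, Z=2055547.7142
→ Helmert⁻¹: X=-3131524.1189, Y=5161592.5709, Z=2056078.6374
→ geod (Bowring, a=6378388.000): φ=18.92527300°, λ=121.24507400°, h=1623.3930 m

φ=18.925273°, λ=121.245074°, h=1623.393 m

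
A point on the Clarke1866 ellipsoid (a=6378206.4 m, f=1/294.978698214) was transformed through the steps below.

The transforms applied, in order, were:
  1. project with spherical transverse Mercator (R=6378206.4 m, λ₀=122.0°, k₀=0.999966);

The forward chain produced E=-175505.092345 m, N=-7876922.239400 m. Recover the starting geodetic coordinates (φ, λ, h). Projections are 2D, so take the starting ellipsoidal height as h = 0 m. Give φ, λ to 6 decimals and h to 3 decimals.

φ=-70.699192°, λ=117.225655°, h=0.000 m

start: E=-175505.0923, N=-7876922.2394 m
→ tm⁻¹: φ=-70.69919200°, λ=117.22565500°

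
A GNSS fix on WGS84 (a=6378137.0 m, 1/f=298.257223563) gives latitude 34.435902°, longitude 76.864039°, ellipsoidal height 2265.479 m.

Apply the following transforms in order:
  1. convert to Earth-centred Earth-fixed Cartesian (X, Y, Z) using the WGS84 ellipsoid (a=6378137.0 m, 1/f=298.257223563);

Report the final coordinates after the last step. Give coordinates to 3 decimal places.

X=1197204.640 m, Y=5130092.585 m, Z=3587710.876 m

start: φ=34.435902°, λ=76.864039°, h=2265.479 m
→ ECEF (a=6378137.000, f=1/298.257223563): X=1197204.6402, Y=5130092.5853, Z=3587710.8758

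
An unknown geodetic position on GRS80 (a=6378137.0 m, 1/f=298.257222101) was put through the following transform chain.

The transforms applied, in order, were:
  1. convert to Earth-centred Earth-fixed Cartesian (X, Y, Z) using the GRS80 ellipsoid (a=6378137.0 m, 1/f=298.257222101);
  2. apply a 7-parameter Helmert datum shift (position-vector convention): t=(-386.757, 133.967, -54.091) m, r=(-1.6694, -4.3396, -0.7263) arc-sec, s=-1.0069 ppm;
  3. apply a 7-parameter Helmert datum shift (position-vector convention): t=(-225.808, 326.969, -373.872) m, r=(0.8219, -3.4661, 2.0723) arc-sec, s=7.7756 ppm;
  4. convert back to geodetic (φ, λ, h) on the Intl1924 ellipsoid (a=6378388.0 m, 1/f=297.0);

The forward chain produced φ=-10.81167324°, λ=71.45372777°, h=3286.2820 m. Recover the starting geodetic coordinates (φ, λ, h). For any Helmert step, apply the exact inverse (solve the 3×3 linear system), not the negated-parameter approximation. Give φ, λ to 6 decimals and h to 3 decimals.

start: φ=-10.811673°, λ=71.453728°, h=3286.282 m
→ ECEF (a=6378388.000, f=1/297.0): X=1994026.3068, Y=5943560.2603, Z=-1189180.7726
→ Helmert⁻¹: X=1994276.3405, Y=5943162.3061, Z=-1188854.8507
→ Helmert⁻¹: X=1994619.1682, Y=5943050.9681, Z=-1188795.8215
→ geod (Bowring, a=6378137.000): φ=-10.80845200°, λ=71.44711000°, h=3172.8710 m

φ=-10.808452°, λ=71.447110°, h=3172.871 m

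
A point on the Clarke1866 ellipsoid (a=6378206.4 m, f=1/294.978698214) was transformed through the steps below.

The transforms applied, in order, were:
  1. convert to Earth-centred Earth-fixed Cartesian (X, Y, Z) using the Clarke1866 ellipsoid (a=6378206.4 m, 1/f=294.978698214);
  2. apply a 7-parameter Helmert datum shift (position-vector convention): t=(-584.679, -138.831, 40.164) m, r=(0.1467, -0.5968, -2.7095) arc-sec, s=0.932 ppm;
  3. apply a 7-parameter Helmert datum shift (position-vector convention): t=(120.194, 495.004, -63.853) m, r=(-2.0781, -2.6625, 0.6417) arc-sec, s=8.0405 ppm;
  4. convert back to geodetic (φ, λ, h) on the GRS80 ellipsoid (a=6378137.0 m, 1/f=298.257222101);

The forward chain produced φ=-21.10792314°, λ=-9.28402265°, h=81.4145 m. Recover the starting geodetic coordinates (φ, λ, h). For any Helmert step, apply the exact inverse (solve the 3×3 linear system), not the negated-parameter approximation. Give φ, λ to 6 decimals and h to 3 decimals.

φ=-21.108472°, λ=-9.285963°, h=458.545 m

start: φ=-21.107923°, λ=-9.284023°, h=81.415 m
→ ECEF (a=6378137.000, f=1/298.257222101): X=5874870.5964, Y=-960364.8490, Z=-2282575.6563
→ Helmert⁻¹: X=5874670.7137, Y=-960847.4068, Z=-2282578.9626
→ Helmert⁻¹: X=5875255.9314, Y=-960632.1264, Z=-2282633.3152
→ geod (Bowring, a=6378206.400): φ=-21.10847200°, λ=-9.28596300°, h=458.5450 m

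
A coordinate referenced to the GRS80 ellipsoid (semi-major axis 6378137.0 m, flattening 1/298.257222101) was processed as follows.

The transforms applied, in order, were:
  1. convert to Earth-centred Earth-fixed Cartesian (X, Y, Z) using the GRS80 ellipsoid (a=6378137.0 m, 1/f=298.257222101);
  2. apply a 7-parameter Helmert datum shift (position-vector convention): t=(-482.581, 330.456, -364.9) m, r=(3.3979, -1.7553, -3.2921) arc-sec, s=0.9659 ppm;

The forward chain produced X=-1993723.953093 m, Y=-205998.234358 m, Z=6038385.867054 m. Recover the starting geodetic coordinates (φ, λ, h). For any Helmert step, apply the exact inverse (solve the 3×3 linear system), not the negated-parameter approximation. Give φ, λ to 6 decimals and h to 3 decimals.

start: X=-1993723.9531, Y=-205998.2344, Z=6038385.8671 m
→ Helmert⁻¹: X=-1993184.7653, Y=-206260.8239, Z=6038765.2939
→ geod (Bowring, a=6378137.000): φ=71.75739600°, λ=-174.09188800°, h=3684.0420 m

φ=71.757396°, λ=-174.091888°, h=3684.042 m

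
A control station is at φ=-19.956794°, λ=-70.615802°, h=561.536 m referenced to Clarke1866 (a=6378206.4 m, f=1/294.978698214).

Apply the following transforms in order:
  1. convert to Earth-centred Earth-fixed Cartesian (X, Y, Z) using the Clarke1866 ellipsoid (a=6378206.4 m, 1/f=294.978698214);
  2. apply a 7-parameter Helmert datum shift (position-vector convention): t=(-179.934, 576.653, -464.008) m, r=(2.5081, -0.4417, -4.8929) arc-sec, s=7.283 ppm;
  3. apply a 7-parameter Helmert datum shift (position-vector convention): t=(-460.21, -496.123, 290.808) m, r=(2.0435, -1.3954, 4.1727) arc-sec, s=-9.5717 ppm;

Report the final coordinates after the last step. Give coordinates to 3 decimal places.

X=1990126.643 m, Y=-5657949.059 m, Z=-2163539.713 m

start: φ=-19.956794°, λ=-70.615802°, h=561.536 m
→ ECEF (a=6378206.400, f=1/294.978698214): X=1990771.8378, Y=-5658083.3172, Z=-2163264.3476
→ Helmert 7p (PV): X=1990476.8162, Y=-5657568.7917, Z=-2163808.6481
→ Helmert 7p (PV): X=1990126.6427, Y=-5657949.0585, Z=-2163539.7131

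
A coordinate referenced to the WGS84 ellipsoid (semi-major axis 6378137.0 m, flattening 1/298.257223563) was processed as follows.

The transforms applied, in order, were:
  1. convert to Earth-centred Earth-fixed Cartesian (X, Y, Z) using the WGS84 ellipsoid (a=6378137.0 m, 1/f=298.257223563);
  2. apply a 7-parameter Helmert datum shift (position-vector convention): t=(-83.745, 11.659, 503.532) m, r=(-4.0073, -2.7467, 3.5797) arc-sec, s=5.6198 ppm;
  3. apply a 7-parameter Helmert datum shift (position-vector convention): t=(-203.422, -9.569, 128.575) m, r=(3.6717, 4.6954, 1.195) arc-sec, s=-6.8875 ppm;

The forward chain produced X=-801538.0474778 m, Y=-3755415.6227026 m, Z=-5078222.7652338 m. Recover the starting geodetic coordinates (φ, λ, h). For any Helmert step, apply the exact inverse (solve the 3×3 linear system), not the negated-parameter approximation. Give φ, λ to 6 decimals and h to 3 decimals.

start: X=-801538.0475, Y=-3755415.6227, Z=-5078222.7652 m
→ Helmert⁻¹: X=-801246.2994, Y=-3755517.6762, Z=-5078337.7055
→ Helmert⁻¹: X=-801290.8587, Y=-3755395.6516, Z=-5078874.9849
→ geod (Bowring, a=6378137.000): φ=-53.09345400°, λ=-102.04461500°, h=2600.3030 m

φ=-53.093454°, λ=-102.044615°, h=2600.303 m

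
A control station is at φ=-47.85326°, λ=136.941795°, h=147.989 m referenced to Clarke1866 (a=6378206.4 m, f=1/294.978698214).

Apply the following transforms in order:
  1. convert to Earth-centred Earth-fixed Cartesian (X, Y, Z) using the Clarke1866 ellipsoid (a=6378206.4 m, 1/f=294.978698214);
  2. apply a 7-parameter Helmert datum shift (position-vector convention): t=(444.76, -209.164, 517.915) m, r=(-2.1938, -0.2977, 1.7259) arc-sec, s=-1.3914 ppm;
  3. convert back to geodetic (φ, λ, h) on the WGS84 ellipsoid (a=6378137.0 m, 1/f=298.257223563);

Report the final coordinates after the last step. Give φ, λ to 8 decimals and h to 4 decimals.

start: φ=-47.853260°, λ=136.941795°, h=147.989 m
→ ECEF (a=6378206.400, f=1/294.978698214): X=-3133118.0394, Y=2927636.0655, Z=-4705848.8236
→ Helmert 7p (PV): X=-3132686.6248, Y=2927346.5614, Z=-4705360.0207
→ geod (Bowring, a=6378137.000): φ=-47.85159997°, λ=136.94068564°, h=-619.7613 m

φ=-47.85159997°, λ=136.94068564°, h=-619.7613 m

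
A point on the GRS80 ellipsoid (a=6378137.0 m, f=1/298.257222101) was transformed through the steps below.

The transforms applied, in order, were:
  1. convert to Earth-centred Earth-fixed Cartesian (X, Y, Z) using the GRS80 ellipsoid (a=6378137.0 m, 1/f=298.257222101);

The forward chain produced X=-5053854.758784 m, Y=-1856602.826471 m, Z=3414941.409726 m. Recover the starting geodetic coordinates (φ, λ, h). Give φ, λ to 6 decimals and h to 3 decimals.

start: X=-5053854.7588, Y=-1856602.8265, Z=3414941.4097 m
→ geod (Bowring, a=6378137.000): φ=32.55975400°, λ=-159.82850000°, h=3774.5370 m

φ=32.559754°, λ=-159.828500°, h=3774.537 m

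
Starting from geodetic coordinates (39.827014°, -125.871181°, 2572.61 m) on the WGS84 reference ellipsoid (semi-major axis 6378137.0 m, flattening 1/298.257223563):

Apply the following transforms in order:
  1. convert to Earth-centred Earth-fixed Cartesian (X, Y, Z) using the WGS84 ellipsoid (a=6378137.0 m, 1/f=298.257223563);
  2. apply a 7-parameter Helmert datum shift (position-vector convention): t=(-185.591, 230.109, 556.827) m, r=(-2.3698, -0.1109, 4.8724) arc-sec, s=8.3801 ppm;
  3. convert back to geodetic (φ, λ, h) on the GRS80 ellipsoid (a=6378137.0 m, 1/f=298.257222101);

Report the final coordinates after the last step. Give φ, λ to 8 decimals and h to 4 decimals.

φ=39.83182615°, λ=-125.87349819°, h=2923.1699 m

start: φ=39.827014°, λ=-125.871181°, h=2572.610 m
→ ECEF (a=6378137.000, f=1/298.257223563): X=-2875333.7046, Y=-3976326.9229, Z=4064901.1113
→ Helmert 7p (PV): X=-2875451.6469, Y=-3976151.3552, Z=4065536.1414
→ geod (Bowring, a=6378137.000): φ=39.83182615°, λ=-125.87349819°, h=2923.1699 m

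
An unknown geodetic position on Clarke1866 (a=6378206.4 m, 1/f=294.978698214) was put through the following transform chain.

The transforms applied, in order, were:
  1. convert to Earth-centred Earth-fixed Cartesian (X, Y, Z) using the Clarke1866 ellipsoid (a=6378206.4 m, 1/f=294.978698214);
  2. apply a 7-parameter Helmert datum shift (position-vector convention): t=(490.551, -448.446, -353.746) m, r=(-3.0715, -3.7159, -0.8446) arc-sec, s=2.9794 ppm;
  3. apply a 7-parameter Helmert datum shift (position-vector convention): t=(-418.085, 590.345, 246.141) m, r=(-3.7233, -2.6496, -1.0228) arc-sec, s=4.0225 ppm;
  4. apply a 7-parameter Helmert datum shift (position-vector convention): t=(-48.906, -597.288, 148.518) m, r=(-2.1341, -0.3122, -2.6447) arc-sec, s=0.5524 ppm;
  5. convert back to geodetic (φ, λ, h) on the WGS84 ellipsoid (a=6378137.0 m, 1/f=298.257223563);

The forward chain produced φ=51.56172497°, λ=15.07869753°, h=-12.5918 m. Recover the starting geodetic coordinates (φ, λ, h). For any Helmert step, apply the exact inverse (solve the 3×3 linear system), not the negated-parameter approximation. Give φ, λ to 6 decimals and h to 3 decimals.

start: φ=51.561725°, λ=15.078698°, h=-12.592 m
→ ECEF (a=6378137.000, f=1/298.257223563): X=3836462.1160, Y=1033626.8417, Z=4972624.7701
→ Helmert⁻¹: X=3836503.1683, Y=1034221.3022, Z=4972478.3989
→ Helmert⁻¹: X=3836964.5651, Y=1033556.0725, Z=4972181.6257
→ Helmert⁻¹: X=3836547.9299, Y=1033943.1022, Z=4972466.8370
→ geod (Bowring, a=6378206.400): φ=51.56176400°, λ=15.08277900°, h=42.7430 m

φ=51.561764°, λ=15.082779°, h=42.743 m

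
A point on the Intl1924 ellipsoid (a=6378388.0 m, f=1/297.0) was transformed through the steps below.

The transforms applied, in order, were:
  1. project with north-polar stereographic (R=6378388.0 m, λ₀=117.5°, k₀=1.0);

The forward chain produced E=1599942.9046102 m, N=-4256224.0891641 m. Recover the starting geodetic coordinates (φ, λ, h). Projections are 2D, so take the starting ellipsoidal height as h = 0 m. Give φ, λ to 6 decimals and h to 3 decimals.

start: E=1599942.9046, N=-4256224.0892 m
→ stereo⁻¹: φ=50.76395400°, λ=138.10157400°

φ=50.763954°, λ=138.101574°, h=0.000 m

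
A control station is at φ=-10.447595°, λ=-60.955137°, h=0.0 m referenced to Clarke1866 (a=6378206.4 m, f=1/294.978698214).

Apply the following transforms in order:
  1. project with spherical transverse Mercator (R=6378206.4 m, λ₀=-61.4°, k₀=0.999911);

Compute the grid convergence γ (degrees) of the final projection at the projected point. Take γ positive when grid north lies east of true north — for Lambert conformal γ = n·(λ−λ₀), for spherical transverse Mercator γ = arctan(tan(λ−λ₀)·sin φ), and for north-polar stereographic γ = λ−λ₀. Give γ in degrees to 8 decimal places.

start: φ=-10.447595°, λ=-60.955137°, h=0.000 m
→ into tm (λ₀=-61.4°): φ=-10.44759500°, λ−λ₀=0.44486300°
convergence γ = -0.08067130°

-0.08067130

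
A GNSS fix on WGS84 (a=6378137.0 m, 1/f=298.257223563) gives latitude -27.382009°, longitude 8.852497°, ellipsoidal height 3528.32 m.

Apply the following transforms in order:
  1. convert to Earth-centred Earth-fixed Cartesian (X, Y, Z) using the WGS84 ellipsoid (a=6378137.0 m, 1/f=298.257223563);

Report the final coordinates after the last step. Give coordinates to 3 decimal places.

start: φ=-27.382009°, λ=8.852497°, h=3528.320 m
→ ECEF (a=6378137.000, f=1/298.257223563): X=5603126.4480, Y=872667.4248, Z=-2917489.4809

X=5603126.448 m, Y=872667.425 m, Z=-2917489.481 m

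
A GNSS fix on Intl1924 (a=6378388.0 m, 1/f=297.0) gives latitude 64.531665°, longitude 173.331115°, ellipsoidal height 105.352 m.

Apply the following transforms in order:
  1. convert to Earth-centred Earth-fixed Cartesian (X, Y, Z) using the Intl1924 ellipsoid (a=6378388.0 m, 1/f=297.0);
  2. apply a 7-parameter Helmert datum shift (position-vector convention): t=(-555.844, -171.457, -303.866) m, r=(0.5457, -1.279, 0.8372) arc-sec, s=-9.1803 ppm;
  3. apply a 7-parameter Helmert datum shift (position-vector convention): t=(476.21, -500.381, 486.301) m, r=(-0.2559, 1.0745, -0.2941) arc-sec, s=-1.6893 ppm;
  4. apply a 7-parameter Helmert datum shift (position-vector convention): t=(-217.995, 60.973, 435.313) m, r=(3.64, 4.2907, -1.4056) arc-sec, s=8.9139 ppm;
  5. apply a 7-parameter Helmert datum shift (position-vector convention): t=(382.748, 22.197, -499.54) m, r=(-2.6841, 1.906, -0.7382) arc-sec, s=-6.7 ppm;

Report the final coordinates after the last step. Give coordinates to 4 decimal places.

X=-2731488.4032 m, Y=318800.0293 m, Z=5735823.8060 m

start: φ=64.531665°, λ=173.331115°, h=105.352 m
→ ECEF (a=6378388.000, f=1/297.0): X=-2731766.2752, Y=319404.8961, Z=5735673.9539
→ Helmert 7p (PV): X=-2732333.9024, Y=319204.2448, Z=5735301.3388
→ Helmert 7p (PV): X=-2731822.7445, Y=318714.3359, Z=5735791.7888
→ Helmert 7p (PV): X=-2731943.6024, Y=318695.5445, Z=5736340.6821
→ Helmert 7p (PV): X=-2731488.4032, Y=318800.0293, Z=5735823.8060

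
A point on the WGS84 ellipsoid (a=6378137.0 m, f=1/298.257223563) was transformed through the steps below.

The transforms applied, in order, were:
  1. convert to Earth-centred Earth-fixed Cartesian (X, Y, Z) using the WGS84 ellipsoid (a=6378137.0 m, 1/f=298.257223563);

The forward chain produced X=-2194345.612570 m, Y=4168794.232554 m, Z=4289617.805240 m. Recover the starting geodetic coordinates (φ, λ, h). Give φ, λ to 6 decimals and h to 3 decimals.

φ=42.510784°, λ=117.761160°, h=2989.293 m

start: X=-2194345.6126, Y=4168794.2326, Z=4289617.8052 m
→ geod (Bowring, a=6378137.000): φ=42.51078400°, λ=117.76116000°, h=2989.2930 m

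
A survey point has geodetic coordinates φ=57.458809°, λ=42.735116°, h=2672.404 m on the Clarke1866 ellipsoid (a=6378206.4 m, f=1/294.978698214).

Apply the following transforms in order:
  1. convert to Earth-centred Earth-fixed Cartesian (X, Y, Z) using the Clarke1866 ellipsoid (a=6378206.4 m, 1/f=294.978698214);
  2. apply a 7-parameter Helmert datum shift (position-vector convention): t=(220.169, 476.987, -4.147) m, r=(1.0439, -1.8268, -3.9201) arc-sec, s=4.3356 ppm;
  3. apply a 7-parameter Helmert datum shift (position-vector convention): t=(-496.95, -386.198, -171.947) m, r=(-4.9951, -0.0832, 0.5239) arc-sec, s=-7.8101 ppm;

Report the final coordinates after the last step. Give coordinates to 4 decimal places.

X=2526814.9254 m, Y=2334964.4783 m, Z=5355393.1462 m

start: φ=57.458809°, λ=42.735116°, h=2672.404 m
→ ECEF (a=6378206.400, f=1/294.978698214): X=2527111.6389, Y=2334820.8221, Z=5355609.1828
→ Helmert 7p (PV): X=2527339.7058, Y=2335232.7988, Z=5355662.4537
→ Helmert 7p (PV): X=2526814.9254, Y=2334964.4783, Z=5355393.1462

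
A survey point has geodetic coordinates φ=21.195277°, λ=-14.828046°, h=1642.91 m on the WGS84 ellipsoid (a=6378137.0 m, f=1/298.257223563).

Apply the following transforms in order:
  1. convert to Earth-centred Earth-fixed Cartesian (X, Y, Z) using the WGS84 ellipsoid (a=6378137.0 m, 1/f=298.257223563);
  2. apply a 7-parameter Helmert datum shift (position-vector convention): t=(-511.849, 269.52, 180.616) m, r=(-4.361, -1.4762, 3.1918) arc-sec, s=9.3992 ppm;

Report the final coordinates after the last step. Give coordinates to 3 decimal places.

X=5752191.146 m, Y=-1522533.678 m, Z=2292435.994 m

start: φ=21.195277°, λ=-14.828046°, h=1642.910 m
→ ECEF (a=6378137.000, f=1/298.257223563): X=5752641.7634, Y=-1522926.3656, Z=2292160.4639
→ Helmert 7p (PV): X=5752191.1463, Y=-1522533.6781, Z=2292435.9945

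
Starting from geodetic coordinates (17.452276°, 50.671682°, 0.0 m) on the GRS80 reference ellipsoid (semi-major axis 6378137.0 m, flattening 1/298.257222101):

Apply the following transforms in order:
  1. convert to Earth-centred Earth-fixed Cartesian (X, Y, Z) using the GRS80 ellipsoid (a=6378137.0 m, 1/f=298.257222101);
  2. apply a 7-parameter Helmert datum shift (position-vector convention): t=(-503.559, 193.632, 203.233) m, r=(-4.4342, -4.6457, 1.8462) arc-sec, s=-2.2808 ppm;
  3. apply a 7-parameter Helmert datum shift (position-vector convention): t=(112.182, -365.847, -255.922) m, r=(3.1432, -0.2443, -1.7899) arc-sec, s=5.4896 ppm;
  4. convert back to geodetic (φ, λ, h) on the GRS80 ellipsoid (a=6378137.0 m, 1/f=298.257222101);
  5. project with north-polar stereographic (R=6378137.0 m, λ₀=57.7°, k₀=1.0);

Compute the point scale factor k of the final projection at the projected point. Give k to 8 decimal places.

1.53854354

start: φ=17.452276°, λ=50.671682°, h=0.000 m
→ ECEF (a=6378137.000, f=1/298.257222101): X=3857314.8308, Y=4707968.4707, Z=1900642.1895
→ Helmert 7p (PV): X=3856717.5268, Y=4708226.7493, Z=1900826.7557
→ Helmert 7p (PV): X=3856889.4860, Y=4707824.3148, Z=1900657.5839
→ geod (Bowring, a=6378137.000): φ=17.45344141°, λ=50.67391937°, h=-358.9117 m
→ into stereo (λ₀=57.7°): φ=17.45344141°, λ−λ₀=-7.02608063°
scale k = 1.53854354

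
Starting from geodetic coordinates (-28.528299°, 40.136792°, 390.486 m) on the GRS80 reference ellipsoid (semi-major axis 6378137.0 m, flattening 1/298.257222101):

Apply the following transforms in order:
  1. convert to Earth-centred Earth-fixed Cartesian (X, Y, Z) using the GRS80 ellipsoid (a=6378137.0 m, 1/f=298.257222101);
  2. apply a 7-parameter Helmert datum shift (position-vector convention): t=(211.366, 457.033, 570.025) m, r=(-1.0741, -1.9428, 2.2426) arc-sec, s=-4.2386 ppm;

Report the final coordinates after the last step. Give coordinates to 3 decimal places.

X=4287799.865 m, Y=3615689.835 m, Z=-3027654.769 m

start: φ=-28.528299°, λ=40.136792°, h=390.486 m
→ ECEF (a=6378137.000, f=1/298.257222101): X=4287617.4553, Y=3615217.2783, Z=-3028259.1889
→ Helmert 7p (PV): X=4287799.8647, Y=3615689.8352, Z=-3027654.7693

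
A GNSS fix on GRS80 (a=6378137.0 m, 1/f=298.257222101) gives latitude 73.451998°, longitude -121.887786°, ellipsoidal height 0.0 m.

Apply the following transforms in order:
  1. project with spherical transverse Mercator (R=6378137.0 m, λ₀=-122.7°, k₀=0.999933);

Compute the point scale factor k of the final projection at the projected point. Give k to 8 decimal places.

0.99994115

start: φ=73.451998°, λ=-121.887786°, h=0.000 m
→ into tm (λ₀=-122.7°): φ=73.45199800°, λ−λ₀=0.81221400°
scale k = 0.99994115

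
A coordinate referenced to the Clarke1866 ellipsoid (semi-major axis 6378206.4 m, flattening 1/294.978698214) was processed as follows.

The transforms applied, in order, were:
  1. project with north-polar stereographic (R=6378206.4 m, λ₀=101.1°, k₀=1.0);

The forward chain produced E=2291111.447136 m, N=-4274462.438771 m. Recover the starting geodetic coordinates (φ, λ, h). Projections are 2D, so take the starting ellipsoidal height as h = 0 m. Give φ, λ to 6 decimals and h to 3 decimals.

φ=48.368144°, λ=129.291304°, h=0.000 m

start: E=2291111.4471, N=-4274462.4388 m
→ stereo⁻¹: φ=48.36814400°, λ=129.29130400°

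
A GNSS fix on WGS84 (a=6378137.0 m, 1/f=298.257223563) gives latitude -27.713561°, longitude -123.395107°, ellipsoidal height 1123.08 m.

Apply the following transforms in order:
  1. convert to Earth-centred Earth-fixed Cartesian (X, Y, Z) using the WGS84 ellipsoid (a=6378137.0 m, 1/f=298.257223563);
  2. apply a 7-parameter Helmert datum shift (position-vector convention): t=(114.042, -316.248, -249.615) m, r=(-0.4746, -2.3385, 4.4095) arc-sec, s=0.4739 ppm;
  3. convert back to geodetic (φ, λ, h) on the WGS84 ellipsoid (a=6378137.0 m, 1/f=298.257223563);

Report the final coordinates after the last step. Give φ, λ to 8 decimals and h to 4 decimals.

start: φ=-27.713561°, λ=-123.395107°, h=1123.080 m
→ ECEF (a=6378137.000, f=1/298.257223563): X=-3110664.3722, Y=-4718446.8982, Z=-2948963.6006
→ Helmert 7p (PV): X=-3110417.5005, Y=-4718838.6670, Z=-2949239.0231
→ geod (Bowring, a=6378137.000): φ=-27.71495851°, λ=-123.39083146°, h=1420.4523 m

φ=-27.71495851°, λ=-123.39083146°, h=1420.4523 m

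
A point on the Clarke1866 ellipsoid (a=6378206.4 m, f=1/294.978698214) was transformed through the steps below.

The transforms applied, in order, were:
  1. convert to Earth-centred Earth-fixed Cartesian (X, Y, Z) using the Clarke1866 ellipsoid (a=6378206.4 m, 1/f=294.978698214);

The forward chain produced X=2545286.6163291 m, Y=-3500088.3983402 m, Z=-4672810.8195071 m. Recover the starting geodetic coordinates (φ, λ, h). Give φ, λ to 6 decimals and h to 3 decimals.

φ=-47.389624°, λ=-53.975113°, h=2468.152 m

start: X=2545286.6163, Y=-3500088.3983, Z=-4672810.8195 m
→ geod (Bowring, a=6378206.400): φ=-47.38962400°, λ=-53.97511300°, h=2468.1520 m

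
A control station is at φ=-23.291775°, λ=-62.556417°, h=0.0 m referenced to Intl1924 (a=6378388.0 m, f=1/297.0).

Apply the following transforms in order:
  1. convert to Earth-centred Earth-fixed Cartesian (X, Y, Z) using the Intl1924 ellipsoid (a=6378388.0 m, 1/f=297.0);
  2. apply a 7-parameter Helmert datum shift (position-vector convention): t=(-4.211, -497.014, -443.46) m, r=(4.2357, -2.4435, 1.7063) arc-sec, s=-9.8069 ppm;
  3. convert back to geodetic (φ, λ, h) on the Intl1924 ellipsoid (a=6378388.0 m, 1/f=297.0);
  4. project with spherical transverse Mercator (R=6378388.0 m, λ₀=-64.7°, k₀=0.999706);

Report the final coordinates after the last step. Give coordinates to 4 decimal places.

start: φ=-23.291775°, λ=-62.556417°, h=0.000 m
→ ECEF (a=6378388.000, f=1/297.0): X=2701488.2617, Y=-5202010.4258, Z=-2506464.0602
→ Helmert 7p (PV): X=2701530.2823, Y=-5202382.6063, Z=-2506957.7604
→ geod (Bowring, a=6378388.000): φ=-23.29462084°, λ=-62.55772904°, h=516.3921 m
→ tm (R=6378388.0, λ₀=-64.7°): E=219016.0328, N=-2594104.6674

E=219016.0328 m, N=-2594104.6674 m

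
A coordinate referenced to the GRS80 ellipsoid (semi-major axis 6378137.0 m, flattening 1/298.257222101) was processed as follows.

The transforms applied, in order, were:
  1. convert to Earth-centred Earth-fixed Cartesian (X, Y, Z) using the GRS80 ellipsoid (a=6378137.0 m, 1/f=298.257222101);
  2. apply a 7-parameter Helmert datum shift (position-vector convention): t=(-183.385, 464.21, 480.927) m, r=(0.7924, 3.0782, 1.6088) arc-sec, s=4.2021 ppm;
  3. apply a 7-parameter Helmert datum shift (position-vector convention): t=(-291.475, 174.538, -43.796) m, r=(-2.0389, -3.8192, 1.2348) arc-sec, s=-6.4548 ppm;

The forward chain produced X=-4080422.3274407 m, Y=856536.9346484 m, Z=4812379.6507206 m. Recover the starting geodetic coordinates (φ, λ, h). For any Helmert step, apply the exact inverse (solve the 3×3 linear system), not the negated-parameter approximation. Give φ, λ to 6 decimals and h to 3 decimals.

φ=49.287073°, λ=168.151755°, h=698.545 m

start: X=-4080422.3274, Y=856536.9346, Z=4812379.6507 m
→ Helmert⁻¹: X=-4080062.9536, Y=856344.7782, Z=4812538.5215
→ Helmert⁻¹: X=-4079927.5603, Y=855927.2799, Z=4811973.1987
→ geod (Bowring, a=6378137.000): φ=49.28707300°, λ=168.15175500°, h=698.5450 m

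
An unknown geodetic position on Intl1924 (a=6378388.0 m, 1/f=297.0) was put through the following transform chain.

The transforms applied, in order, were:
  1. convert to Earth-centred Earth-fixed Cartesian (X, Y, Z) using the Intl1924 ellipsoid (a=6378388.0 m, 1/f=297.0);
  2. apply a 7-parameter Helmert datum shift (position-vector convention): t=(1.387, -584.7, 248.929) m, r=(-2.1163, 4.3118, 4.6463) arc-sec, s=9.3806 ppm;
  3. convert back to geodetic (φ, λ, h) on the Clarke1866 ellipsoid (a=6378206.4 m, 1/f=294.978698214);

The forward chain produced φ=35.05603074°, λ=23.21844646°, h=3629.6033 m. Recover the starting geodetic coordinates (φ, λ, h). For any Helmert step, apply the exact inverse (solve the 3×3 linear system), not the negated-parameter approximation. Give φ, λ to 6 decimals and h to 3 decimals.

start: φ=35.056031°, λ=23.218446°, h=3629.603 m
→ ECEF (a=6378206.400, f=1/294.978698214): X=4806369.3639, Y=2061844.4698, Z=3644853.8194
→ Helmert⁻¹: X=4806293.1557, Y=2062264.1621, Z=3644692.3329
→ geod (Bowring, a=6378388.000): φ=35.05310600°, λ=23.22300100°, h=3385.1460 m

φ=35.053106°, λ=23.223001°, h=3385.146 m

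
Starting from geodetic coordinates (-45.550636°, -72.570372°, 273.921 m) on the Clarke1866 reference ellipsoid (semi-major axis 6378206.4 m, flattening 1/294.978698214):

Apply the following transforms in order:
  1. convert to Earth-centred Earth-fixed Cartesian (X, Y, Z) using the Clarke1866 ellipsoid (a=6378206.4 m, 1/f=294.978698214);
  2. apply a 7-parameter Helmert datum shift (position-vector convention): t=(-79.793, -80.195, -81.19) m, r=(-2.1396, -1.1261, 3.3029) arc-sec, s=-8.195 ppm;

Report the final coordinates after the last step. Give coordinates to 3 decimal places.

start: φ=-45.550636°, λ=-72.570372°, h=273.921 m
→ ECEF (a=6378206.400, f=1/294.978698214): X=1340246.8571, Y=-4268995.6540, Z=-4530404.0929
→ Helmert 7p (PV): X=1340249.1728, Y=-4269066.3973, Z=-4530396.5570

X=1340249.173 m, Y=-4269066.397 m, Z=-4530396.557 m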